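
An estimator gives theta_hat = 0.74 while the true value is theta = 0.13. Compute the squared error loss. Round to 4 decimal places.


The squared error loss is (theta_hat - theta)^2
= (0.74 - 0.13)^2
= (0.61)^2 = 0.3721

0.3721


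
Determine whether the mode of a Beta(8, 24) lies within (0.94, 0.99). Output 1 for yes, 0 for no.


First find the mode: (a-1)/(a+b-2) = 0.2333
Is 0.2333 in (0.94, 0.99)? 0

0


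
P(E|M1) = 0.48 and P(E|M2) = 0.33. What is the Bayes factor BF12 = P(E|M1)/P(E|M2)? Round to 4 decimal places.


Bayes factor BF12 = P(E|M1) / P(E|M2)
= 0.48 / 0.33
= 1.4545

1.4545


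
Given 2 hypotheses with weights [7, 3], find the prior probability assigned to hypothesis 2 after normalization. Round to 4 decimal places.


To normalize, divide each weight by the sum of all weights.
Sum = 10
Prior(H2) = 3/10 = 0.3

0.3


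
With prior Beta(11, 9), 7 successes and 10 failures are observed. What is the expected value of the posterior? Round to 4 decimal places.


Posterior = Beta(18, 19)
E[theta] = alpha/(alpha+beta)
= 18/37 = 0.4865

0.4865


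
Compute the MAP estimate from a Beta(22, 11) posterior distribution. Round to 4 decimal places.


MAP = mode of Beta distribution
= (alpha - 1)/(alpha + beta - 2)
= (22-1)/(22+11-2)
= 21/31 = 0.6774

0.6774


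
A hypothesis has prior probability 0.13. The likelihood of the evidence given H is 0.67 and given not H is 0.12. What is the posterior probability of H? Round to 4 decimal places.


Using Bayes' theorem:
P(E) = 0.13 * 0.67 + 0.87 * 0.12
P(E) = 0.1915
P(H|E) = (0.13 * 0.67) / 0.1915 = 0.4548

0.4548


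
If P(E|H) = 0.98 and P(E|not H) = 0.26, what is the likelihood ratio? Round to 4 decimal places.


Likelihood ratio = P(E|H) / P(E|not H)
= 0.98 / 0.26
= 3.7692

3.7692


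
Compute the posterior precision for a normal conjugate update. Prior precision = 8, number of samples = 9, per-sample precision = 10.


tau_post = tau_0 + n * tau
= 8 + 9 * 10 = 98

98


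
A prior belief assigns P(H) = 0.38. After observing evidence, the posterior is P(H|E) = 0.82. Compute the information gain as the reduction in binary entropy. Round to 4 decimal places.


H(prior) = -0.38*log2(0.38) - 0.62*log2(0.62)
= 0.958
H(post) = -0.82*log2(0.82) - 0.18*log2(0.18)
= 0.6801
IG = 0.958 - 0.6801 = 0.278

0.278


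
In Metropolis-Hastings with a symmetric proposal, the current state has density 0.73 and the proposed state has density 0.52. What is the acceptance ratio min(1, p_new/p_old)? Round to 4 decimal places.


Ratio = p_new / p_old = 0.52 / 0.73 = 0.7123
Acceptance = min(1, 0.7123) = 0.7123

0.7123


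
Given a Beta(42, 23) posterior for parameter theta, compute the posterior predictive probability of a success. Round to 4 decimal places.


For a Beta-Bernoulli model, the predictive probability is the mean:
P(success) = 42/(42+23) = 42/65 = 0.6462

0.6462


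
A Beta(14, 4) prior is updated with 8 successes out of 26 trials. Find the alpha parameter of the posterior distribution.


In the Beta-Binomial conjugate update:
alpha_post = alpha_prior + successes
= 14 + 8
= 22

22


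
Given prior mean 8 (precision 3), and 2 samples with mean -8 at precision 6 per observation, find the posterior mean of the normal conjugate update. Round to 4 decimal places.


The posterior mean is a precision-weighted average of prior and data.
Post. prec. = 3 + 12 = 15
Post. mean = (24 + -96)/15 = -72/15 = -4.8

-4.8


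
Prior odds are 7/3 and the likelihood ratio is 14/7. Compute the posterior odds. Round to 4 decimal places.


Posterior odds = prior odds * likelihood ratio
= (7/3) * (14/7)
= 98 / 21
= 4.6667

4.6667


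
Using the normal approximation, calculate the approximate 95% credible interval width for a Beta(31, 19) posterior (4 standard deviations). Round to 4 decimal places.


Var(Beta) = 31*19/(50^2 * 51) = 0.0046
SD = 0.068
Width ~ 4*SD = 0.2719

0.2719


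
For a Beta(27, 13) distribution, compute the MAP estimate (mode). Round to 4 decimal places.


MAP = mode = (a-1)/(a+b-2)
= (27-1)/(27+13-2)
= 26/38 = 0.6842

0.6842


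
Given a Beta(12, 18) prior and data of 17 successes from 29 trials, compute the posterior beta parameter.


Number of failures = 29 - 17 = 12
Posterior beta = 18 + 12 = 30

30


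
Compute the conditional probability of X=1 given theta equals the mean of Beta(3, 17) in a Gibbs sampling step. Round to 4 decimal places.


Mean of Beta(3, 17) = 0.15
P(X=1 | theta=0.15) = 0.15

0.15


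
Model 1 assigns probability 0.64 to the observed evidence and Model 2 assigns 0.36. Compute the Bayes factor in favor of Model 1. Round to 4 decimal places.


BF = P(data|M1) / P(data|M2)
= 0.64 / 0.36 = 1.7778

1.7778


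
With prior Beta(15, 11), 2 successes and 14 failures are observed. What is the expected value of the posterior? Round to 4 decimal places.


Posterior = Beta(17, 25)
E[theta] = alpha/(alpha+beta)
= 17/42 = 0.4048

0.4048


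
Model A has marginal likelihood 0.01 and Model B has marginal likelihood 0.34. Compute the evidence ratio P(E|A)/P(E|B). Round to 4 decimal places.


Evidence ratio = P(E|A) / P(E|B)
= 0.01 / 0.34
= 0.0294

0.0294


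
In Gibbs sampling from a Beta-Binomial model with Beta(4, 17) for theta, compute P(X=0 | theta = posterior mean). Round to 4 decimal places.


Posterior mean = alpha/(alpha+beta) = 4/21 = 0.1905
P(X=0|theta=mean) = 1 - theta = 0.8095

0.8095


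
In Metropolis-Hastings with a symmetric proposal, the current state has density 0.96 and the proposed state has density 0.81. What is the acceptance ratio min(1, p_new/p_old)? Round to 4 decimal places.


Ratio = p_new / p_old = 0.81 / 0.96 = 0.8438
Acceptance = min(1, 0.8438) = 0.8438

0.8438


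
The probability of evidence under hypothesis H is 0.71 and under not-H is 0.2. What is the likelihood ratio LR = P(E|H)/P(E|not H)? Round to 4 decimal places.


LR = 0.71 / 0.2
= 3.55

3.55


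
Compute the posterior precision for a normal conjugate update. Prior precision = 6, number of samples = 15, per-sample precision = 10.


tau_post = tau_0 + n * tau
= 6 + 15 * 10 = 156

156


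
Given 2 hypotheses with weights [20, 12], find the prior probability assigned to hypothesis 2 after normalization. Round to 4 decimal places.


To normalize, divide each weight by the sum of all weights.
Sum = 32
Prior(H2) = 12/32 = 0.375

0.375


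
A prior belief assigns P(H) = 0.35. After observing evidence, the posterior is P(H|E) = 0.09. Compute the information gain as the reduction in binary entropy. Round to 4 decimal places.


H(prior) = -0.35*log2(0.35) - 0.65*log2(0.65)
= 0.9341
H(post) = -0.09*log2(0.09) - 0.91*log2(0.91)
= 0.4365
IG = 0.9341 - 0.4365 = 0.4976

0.4976


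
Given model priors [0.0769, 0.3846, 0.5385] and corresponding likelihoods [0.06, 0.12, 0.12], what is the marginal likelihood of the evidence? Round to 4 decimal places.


P(E) = sum_i P(M_i) P(E|M_i)
= 0.0046 + 0.0462 + 0.0646
= 0.1154

0.1154


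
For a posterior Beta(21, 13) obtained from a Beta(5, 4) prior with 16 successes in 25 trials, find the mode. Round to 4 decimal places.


Mode = (alpha - 1) / (alpha + beta - 2)
= 20 / 32
= 0.625

0.625


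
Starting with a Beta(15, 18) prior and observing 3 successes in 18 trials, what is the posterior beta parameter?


Posterior beta = prior beta + failures
Failures = 18 - 3 = 15
beta_post = 18 + 15 = 33

33


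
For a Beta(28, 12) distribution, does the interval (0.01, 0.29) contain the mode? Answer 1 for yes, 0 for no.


Mode of Beta(a,b) = (a-1)/(a+b-2)
= (28-1)/(28+12-2) = 0.7105
Check: 0.01 <= 0.7105 <= 0.29?
Result: 0

0


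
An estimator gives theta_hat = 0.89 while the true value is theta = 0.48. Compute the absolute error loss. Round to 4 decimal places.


The absolute error loss is |theta_hat - theta|
= |0.89 - 0.48|
= 0.41

0.41


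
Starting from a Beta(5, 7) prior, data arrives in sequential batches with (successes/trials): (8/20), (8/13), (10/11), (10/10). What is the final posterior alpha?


In sequential Bayesian updating, we sum all successes.
Total successes = 36
Final alpha = 5 + 36 = 41

41


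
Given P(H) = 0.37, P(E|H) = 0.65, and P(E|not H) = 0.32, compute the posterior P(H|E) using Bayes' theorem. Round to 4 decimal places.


By Bayes' theorem: P(H|E) = P(E|H)*P(H) / P(E)
P(E) = P(E|H)*P(H) + P(E|not H)*P(not H)
P(E) = 0.65*0.37 + 0.32*0.63 = 0.4421
P(H|E) = 0.65*0.37 / 0.4421 = 0.544

0.544


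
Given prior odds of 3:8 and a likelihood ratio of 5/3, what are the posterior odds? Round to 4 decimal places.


Posterior odds = prior odds * LR
Prior odds = 3/8 = 0.375
LR = 5/3 = 1.6667
Posterior odds = 0.375 * 1.6667 = 0.625

0.625


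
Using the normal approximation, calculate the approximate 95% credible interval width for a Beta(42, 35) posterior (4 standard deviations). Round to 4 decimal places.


Var(Beta) = 42*35/(77^2 * 78) = 0.0032
SD = 0.0564
Width ~ 4*SD = 0.2255

0.2255


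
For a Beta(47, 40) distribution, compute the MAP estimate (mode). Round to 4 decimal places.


MAP = mode = (a-1)/(a+b-2)
= (47-1)/(47+40-2)
= 46/85 = 0.5412

0.5412


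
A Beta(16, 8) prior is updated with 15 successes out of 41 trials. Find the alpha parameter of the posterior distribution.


In the Beta-Binomial conjugate update:
alpha_post = alpha_prior + successes
= 16 + 15
= 31

31


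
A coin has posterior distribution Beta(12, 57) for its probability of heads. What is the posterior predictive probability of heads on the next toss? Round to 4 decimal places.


Posterior predictive = E[theta] = alpha/(alpha+beta)
= 12/69
= 0.1739

0.1739


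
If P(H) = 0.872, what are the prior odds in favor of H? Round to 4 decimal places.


Prior odds = P(H) / (1 - P(H))
= 0.872 / 0.128
= 6.8125

6.8125


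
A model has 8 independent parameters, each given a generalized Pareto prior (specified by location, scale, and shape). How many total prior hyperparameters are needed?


Each generalized Pareto prior needs 3 hyperparameters (location, scale, and shape).
Total = 3 * 8 = 24

24


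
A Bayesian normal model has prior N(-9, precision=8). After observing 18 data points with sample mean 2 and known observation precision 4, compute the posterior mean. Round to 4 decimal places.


Posterior mean = (prior_precision * prior_mean + n * data_precision * data_mean) / (prior_precision + n * data_precision)
Numerator = 8*-9 + 18*4*2 = 72
Denominator = 8 + 18*4 = 80
Posterior mean = 0.9

0.9


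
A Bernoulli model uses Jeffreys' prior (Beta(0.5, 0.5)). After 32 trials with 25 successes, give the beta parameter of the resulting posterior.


Posterior = Beta(prior_alpha + successes, prior_beta + failures)
= Beta(0.5 + 25, 0.5 + 7)
Posterior beta = 0.5 + (n - k) = 0.5 + 7 = 7.5

7.5


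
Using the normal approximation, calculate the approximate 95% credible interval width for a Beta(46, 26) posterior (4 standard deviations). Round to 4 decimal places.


Var(Beta) = 46*26/(72^2 * 73) = 0.0032
SD = 0.0562
Width ~ 4*SD = 0.2249

0.2249


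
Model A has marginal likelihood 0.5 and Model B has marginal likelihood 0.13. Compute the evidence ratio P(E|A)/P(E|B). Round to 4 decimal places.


Evidence ratio = P(E|A) / P(E|B)
= 0.5 / 0.13
= 3.8462

3.8462


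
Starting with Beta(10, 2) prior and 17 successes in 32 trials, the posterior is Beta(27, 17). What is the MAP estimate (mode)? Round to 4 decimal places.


The mode of Beta(a, b) when a > 1 and b > 1 is (a-1)/(a+b-2)
= (27 - 1) / (27 + 17 - 2)
= 26 / 42
= 0.619

0.619


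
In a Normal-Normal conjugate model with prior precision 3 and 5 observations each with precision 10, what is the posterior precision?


Posterior precision = prior precision + n * observation precision
= 3 + 5 * 10
= 3 + 50 = 53

53


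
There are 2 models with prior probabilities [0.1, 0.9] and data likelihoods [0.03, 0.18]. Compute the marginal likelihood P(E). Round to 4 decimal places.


P(E) = sum over models of P(M_i) * P(E|M_i)
= 0.1*0.03 + 0.9*0.18
= 0.165

0.165


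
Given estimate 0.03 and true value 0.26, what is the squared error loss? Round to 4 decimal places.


Squared error = (estimate - true)^2
Difference = -0.23
Loss = -0.23^2 = 0.0529

0.0529


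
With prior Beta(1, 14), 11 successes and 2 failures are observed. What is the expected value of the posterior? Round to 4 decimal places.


Posterior = Beta(12, 16)
E[theta] = alpha/(alpha+beta)
= 12/28 = 0.4286

0.4286


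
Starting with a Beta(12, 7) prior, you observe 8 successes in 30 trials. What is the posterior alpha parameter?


For a Beta-Binomial conjugate model:
Posterior alpha = prior alpha + number of successes
= 12 + 8 = 20

20


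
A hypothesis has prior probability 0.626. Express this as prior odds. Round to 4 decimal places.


Odds = P(H) / P(not H) = 0.626 / 0.374
= 1.6738

1.6738


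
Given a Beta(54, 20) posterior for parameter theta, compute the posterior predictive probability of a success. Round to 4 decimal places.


For a Beta-Bernoulli model, the predictive probability is the mean:
P(success) = 54/(54+20) = 54/74 = 0.7297

0.7297


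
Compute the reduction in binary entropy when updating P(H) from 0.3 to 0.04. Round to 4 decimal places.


H_before = -p*log2(p) - (1-p)*log2(1-p) for p=0.3: 0.8813
H_after for p=0.04: 0.2423
Reduction = 0.8813 - 0.2423 = 0.639

0.639


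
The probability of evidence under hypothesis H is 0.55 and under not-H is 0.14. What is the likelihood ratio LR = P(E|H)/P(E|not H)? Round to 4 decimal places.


LR = 0.55 / 0.14
= 3.9286

3.9286


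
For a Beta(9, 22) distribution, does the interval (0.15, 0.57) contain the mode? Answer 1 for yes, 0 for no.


Mode of Beta(a,b) = (a-1)/(a+b-2)
= (9-1)/(9+22-2) = 0.2759
Check: 0.15 <= 0.2759 <= 0.57?
Result: 1

1


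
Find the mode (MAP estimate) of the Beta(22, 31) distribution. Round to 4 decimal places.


For Beta(a,b) with a,b > 1:
Mode = (a-1)/(a+b-2) = (22-1)/(53-2)
= 21/51 = 0.4118

0.4118


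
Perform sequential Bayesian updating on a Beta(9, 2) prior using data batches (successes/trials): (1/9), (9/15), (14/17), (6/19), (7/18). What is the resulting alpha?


Accumulate successes: 37
Posterior alpha = prior alpha + sum of successes
= 9 + 37 = 46

46


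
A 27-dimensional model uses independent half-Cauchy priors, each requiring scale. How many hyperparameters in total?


Per parameter: 1 (scale).
Total = 27 * 1 = 27

27


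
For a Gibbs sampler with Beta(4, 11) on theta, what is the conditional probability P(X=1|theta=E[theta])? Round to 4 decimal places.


E[theta] = 4/(4+11) = 0.2667
P(X=1|theta) = theta = 0.2667

0.2667


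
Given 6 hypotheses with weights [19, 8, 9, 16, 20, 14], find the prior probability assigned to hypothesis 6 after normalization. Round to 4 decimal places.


To normalize, divide each weight by the sum of all weights.
Sum = 86
Prior(H6) = 14/86 = 0.1628

0.1628


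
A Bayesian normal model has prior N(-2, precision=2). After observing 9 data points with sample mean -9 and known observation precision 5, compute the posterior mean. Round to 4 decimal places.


Posterior mean = (prior_precision * prior_mean + n * data_precision * data_mean) / (prior_precision + n * data_precision)
Numerator = 2*-2 + 9*5*-9 = -409
Denominator = 2 + 9*5 = 47
Posterior mean = -8.7021

-8.7021


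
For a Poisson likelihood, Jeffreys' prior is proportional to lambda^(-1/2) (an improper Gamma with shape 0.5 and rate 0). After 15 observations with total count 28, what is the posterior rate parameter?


Jeffreys' prior for Poisson is proportional to lambda^(-1/2).
Posterior is Gamma(0.5 + S, 0 + n) = Gamma(0.5 + 28, 15).
Posterior rate = 0 + n = 15

15.0


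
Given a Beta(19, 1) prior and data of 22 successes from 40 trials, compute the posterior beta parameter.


Number of failures = 40 - 22 = 18
Posterior beta = 1 + 18 = 19

19


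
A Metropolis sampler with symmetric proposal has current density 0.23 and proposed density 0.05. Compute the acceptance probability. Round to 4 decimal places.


For symmetric proposals, acceptance = min(1, pi(x*)/pi(x))
= min(1, 0.05/0.23)
= min(1, 0.2174) = 0.2174

0.2174


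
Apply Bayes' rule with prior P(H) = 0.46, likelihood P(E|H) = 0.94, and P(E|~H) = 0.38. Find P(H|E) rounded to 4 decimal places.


Step 1: Compute marginal P(E) = P(E|H)P(H) + P(E|~H)P(~H)
= 0.94*0.46 + 0.38*0.54 = 0.6376
Step 2: P(H|E) = P(E|H)P(H)/P(E) = 0.4324/0.6376
= 0.6782

0.6782


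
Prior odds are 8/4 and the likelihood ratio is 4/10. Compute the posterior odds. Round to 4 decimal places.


Posterior odds = prior odds * likelihood ratio
= (8/4) * (4/10)
= 32 / 40
= 0.8

0.8


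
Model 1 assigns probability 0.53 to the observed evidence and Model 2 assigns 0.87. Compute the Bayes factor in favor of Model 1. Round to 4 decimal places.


BF = P(data|M1) / P(data|M2)
= 0.53 / 0.87 = 0.6092

0.6092


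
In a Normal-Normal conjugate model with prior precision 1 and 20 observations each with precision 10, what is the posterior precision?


Posterior precision = prior precision + n * observation precision
= 1 + 20 * 10
= 1 + 200 = 201

201


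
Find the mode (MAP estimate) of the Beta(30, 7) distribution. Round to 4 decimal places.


For Beta(a,b) with a,b > 1:
Mode = (a-1)/(a+b-2) = (30-1)/(37-2)
= 29/35 = 0.8286

0.8286


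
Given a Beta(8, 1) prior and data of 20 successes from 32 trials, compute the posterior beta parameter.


Number of failures = 32 - 20 = 12
Posterior beta = 1 + 12 = 13

13


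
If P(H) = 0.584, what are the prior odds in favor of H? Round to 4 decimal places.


Prior odds = P(H) / (1 - P(H))
= 0.584 / 0.416
= 1.4038

1.4038


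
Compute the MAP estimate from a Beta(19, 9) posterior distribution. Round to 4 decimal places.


MAP = mode of Beta distribution
= (alpha - 1)/(alpha + beta - 2)
= (19-1)/(19+9-2)
= 18/26 = 0.6923

0.6923


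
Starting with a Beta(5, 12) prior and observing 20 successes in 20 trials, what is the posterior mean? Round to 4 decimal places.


Posterior parameters: alpha = 5 + 20 = 25
beta = 12 + 0 = 12
Posterior mean = alpha / (alpha + beta) = 25 / 37
= 0.6757

0.6757


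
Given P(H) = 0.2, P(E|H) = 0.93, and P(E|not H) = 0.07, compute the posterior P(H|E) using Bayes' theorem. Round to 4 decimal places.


By Bayes' theorem: P(H|E) = P(E|H)*P(H) / P(E)
P(E) = P(E|H)*P(H) + P(E|not H)*P(not H)
P(E) = 0.93*0.2 + 0.07*0.8 = 0.242
P(H|E) = 0.93*0.2 / 0.242 = 0.7686

0.7686


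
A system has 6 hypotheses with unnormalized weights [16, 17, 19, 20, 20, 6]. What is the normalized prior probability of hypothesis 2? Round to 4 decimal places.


The normalized prior is the weight divided by the total.
Total weight = 98
P(H2) = 17 / 98 = 0.1735

0.1735


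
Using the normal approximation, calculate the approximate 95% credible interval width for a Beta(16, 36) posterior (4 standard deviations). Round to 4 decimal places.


Var(Beta) = 16*36/(52^2 * 53) = 0.004
SD = 0.0634
Width ~ 4*SD = 0.2536

0.2536


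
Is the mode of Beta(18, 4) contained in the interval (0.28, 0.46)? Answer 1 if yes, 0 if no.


Mode = (a-1)/(a+b-2) = 17/20 = 0.85
Interval: (0.28, 0.46)
Contains mode? 0

0


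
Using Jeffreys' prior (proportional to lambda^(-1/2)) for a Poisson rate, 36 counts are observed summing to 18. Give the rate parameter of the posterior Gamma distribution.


Conjugate update: Gamma(prior_shape + S, prior_rate + n).
Prior shape = 0.5, prior rate = 0.
Posterior rate = 0 + n = 36

36.0


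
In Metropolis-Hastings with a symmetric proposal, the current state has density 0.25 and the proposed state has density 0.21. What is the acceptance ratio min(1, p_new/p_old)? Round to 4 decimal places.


Ratio = p_new / p_old = 0.21 / 0.25 = 0.84
Acceptance = min(1, 0.84) = 0.84

0.84


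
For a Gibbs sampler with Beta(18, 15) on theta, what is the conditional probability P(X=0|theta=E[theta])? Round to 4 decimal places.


E[theta] = 18/(18+15) = 0.5455
P(X=0|theta) = 1 - theta = 0.4545

0.4545


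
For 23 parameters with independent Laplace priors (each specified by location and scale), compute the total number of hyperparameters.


A Laplace prior has 2 hyperparameters per parameter.
Total = 23 * 2 = 46

46


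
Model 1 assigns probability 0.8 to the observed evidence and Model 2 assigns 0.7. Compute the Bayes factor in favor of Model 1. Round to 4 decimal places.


BF = P(data|M1) / P(data|M2)
= 0.8 / 0.7 = 1.1429

1.1429


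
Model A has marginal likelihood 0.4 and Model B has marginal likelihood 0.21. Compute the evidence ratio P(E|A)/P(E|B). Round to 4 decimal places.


Evidence ratio = P(E|A) / P(E|B)
= 0.4 / 0.21
= 1.9048

1.9048


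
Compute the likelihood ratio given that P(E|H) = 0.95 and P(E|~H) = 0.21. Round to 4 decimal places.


LR = P(E|H) / P(E|~H)
= 0.95 / 0.21 = 4.5238

4.5238


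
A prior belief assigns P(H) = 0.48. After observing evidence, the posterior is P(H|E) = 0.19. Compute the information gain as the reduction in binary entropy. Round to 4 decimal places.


H(prior) = -0.48*log2(0.48) - 0.52*log2(0.52)
= 0.9988
H(post) = -0.19*log2(0.19) - 0.81*log2(0.81)
= 0.7015
IG = 0.9988 - 0.7015 = 0.2974

0.2974


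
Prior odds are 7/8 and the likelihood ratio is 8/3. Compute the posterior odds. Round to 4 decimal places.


Posterior odds = prior odds * likelihood ratio
= (7/8) * (8/3)
= 56 / 24
= 2.3333

2.3333


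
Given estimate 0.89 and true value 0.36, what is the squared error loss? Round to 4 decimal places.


Squared error = (estimate - true)^2
Difference = 0.53
Loss = 0.53^2 = 0.2809

0.2809


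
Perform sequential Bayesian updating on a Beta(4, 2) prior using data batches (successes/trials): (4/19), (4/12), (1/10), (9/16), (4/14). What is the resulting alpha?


Accumulate successes: 22
Posterior alpha = prior alpha + sum of successes
= 4 + 22 = 26

26


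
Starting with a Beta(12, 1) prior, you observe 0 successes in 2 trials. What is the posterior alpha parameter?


For a Beta-Binomial conjugate model:
Posterior alpha = prior alpha + number of successes
= 12 + 0 = 12

12


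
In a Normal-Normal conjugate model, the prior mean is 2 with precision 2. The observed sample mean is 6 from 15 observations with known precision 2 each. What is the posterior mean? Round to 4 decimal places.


Posterior precision = tau0 + n*tau = 2 + 15*2 = 32
Posterior mean = (tau0*mu0 + n*tau*xbar) / posterior_precision
= (2*2 + 15*2*6) / 32
= 184 / 32 = 5.75

5.75


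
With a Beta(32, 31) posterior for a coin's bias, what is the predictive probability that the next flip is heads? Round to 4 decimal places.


The predictive probability equals the posterior mean.
P(next = heads) = alpha / (alpha + beta)
= 32 / 63 = 0.5079

0.5079


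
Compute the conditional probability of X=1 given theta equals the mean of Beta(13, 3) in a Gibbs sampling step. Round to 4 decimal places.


Mean of Beta(13, 3) = 0.8125
P(X=1 | theta=0.8125) = 0.8125

0.8125


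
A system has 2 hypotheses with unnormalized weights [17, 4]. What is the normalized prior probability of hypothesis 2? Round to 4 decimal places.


The normalized prior is the weight divided by the total.
Total weight = 21
P(H2) = 4 / 21 = 0.1905

0.1905


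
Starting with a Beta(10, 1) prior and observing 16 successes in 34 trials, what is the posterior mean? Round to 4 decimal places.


Posterior parameters: alpha = 10 + 16 = 26
beta = 1 + 18 = 19
Posterior mean = alpha / (alpha + beta) = 26 / 45
= 0.5778

0.5778


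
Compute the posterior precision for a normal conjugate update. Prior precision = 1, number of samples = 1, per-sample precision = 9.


tau_post = tau_0 + n * tau
= 1 + 1 * 9 = 10

10


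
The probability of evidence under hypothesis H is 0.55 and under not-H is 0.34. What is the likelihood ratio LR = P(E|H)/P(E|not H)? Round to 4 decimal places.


LR = 0.55 / 0.34
= 1.6176

1.6176


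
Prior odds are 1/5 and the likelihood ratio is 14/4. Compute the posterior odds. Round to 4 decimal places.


Posterior odds = prior odds * likelihood ratio
= (1/5) * (14/4)
= 14 / 20
= 0.7

0.7


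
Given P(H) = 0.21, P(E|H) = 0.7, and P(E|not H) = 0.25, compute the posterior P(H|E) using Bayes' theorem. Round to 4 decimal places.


By Bayes' theorem: P(H|E) = P(E|H)*P(H) / P(E)
P(E) = P(E|H)*P(H) + P(E|not H)*P(not H)
P(E) = 0.7*0.21 + 0.25*0.79 = 0.3445
P(H|E) = 0.7*0.21 / 0.3445 = 0.4267

0.4267


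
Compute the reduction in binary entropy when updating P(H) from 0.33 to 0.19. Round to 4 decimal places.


H_before = -p*log2(p) - (1-p)*log2(1-p) for p=0.33: 0.9149
H_after for p=0.19: 0.7015
Reduction = 0.9149 - 0.7015 = 0.2135

0.2135


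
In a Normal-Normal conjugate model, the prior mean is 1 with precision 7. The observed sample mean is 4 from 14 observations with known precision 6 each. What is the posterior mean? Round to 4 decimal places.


Posterior precision = tau0 + n*tau = 7 + 14*6 = 91
Posterior mean = (tau0*mu0 + n*tau*xbar) / posterior_precision
= (7*1 + 14*6*4) / 91
= 343 / 91 = 3.7692

3.7692


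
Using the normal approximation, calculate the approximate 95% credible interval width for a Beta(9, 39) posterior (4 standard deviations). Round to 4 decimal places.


Var(Beta) = 9*39/(48^2 * 49) = 0.0031
SD = 0.0558
Width ~ 4*SD = 0.223

0.223


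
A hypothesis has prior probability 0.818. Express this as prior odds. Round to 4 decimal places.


Odds = P(H) / P(not H) = 0.818 / 0.182
= 4.4945

4.4945


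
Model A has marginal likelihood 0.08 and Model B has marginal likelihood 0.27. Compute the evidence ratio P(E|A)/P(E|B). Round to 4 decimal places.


Evidence ratio = P(E|A) / P(E|B)
= 0.08 / 0.27
= 0.2963

0.2963


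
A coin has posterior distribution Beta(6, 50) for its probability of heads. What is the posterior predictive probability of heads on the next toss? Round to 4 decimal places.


Posterior predictive = E[theta] = alpha/(alpha+beta)
= 6/56
= 0.1071

0.1071


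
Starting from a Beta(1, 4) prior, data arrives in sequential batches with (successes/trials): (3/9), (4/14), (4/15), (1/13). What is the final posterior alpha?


In sequential Bayesian updating, we sum all successes.
Total successes = 12
Final alpha = 1 + 12 = 13

13


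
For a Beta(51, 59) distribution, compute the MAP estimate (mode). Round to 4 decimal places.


MAP = mode = (a-1)/(a+b-2)
= (51-1)/(51+59-2)
= 50/108 = 0.463

0.463


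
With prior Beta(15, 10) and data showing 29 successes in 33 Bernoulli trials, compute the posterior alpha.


Conjugate update: alpha_posterior = alpha_prior + k
= 15 + 29 = 44

44


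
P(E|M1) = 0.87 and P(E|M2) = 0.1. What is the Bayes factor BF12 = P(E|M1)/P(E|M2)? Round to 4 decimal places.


Bayes factor BF12 = P(E|M1) / P(E|M2)
= 0.87 / 0.1
= 8.7

8.7


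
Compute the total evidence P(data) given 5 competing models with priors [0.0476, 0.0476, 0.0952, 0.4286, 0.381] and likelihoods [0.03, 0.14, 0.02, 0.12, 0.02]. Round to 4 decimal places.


Marginal likelihood = sum P(model_i) * P(data|model_i)
Model 1: 0.0476 * 0.03 = 0.0014
Model 2: 0.0476 * 0.14 = 0.0067
Model 3: 0.0952 * 0.02 = 0.0019
Model 4: 0.4286 * 0.12 = 0.0514
Model 5: 0.381 * 0.02 = 0.0076
Total = 0.069

0.069


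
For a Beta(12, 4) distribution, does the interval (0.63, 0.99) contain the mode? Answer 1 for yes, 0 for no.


Mode of Beta(a,b) = (a-1)/(a+b-2)
= (12-1)/(12+4-2) = 0.7857
Check: 0.63 <= 0.7857 <= 0.99?
Result: 1

1


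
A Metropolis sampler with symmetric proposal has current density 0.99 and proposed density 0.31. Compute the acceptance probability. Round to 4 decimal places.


For symmetric proposals, acceptance = min(1, pi(x*)/pi(x))
= min(1, 0.31/0.99)
= min(1, 0.3131) = 0.3131

0.3131


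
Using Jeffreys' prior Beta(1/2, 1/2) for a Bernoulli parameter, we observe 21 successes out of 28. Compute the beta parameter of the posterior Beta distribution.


Conjugate update: Beta(0.5 + k, 0.5 + n - k).
k = 21, n - k = 7
Posterior beta = 0.5 + (n - k) = 0.5 + 7 = 7.5

7.5


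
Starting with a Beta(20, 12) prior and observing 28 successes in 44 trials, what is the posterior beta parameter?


Posterior beta = prior beta + failures
Failures = 44 - 28 = 16
beta_post = 12 + 16 = 28

28


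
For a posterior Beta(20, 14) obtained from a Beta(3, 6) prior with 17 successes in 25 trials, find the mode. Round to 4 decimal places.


Mode = (alpha - 1) / (alpha + beta - 2)
= 19 / 32
= 0.5938

0.5938


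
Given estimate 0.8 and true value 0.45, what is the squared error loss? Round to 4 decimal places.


Squared error = (estimate - true)^2
Difference = 0.35
Loss = 0.35^2 = 0.1225

0.1225


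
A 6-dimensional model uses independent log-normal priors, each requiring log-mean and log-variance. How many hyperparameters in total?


Per parameter: 2 (log-mean and log-variance).
Total = 6 * 2 = 12

12


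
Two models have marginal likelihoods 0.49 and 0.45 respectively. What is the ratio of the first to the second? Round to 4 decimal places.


Evidence ratio = 0.49 / 0.45
= 1.0889

1.0889


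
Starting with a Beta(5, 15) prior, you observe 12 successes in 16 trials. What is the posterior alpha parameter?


For a Beta-Binomial conjugate model:
Posterior alpha = prior alpha + number of successes
= 5 + 12 = 17

17


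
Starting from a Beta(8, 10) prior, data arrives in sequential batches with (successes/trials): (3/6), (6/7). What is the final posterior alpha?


In sequential Bayesian updating, we sum all successes.
Total successes = 9
Final alpha = 8 + 9 = 17

17


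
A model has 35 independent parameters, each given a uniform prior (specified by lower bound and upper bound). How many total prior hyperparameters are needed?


Each uniform prior needs 2 hyperparameters (lower bound and upper bound).
Total = 2 * 35 = 70

70


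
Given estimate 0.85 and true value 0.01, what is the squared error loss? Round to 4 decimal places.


Squared error = (estimate - true)^2
Difference = 0.84
Loss = 0.84^2 = 0.7056

0.7056


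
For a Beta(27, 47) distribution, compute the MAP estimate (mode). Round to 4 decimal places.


MAP = mode = (a-1)/(a+b-2)
= (27-1)/(27+47-2)
= 26/72 = 0.3611

0.3611


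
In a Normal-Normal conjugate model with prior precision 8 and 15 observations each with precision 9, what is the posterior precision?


Posterior precision = prior precision + n * observation precision
= 8 + 15 * 9
= 8 + 135 = 143

143


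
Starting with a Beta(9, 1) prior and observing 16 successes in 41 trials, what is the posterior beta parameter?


Posterior beta = prior beta + failures
Failures = 41 - 16 = 25
beta_post = 1 + 25 = 26

26


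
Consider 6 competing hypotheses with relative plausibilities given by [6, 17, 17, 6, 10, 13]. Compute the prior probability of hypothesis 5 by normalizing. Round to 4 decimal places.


Sum of weights = 6 + 17 + 17 + 6 + 10 + 13 = 69
Normalized prior for H5 = 10 / 69
= 0.1449

0.1449


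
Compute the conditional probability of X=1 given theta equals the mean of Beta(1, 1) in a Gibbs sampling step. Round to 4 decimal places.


Mean of Beta(1, 1) = 0.5
P(X=1 | theta=0.5) = 0.5

0.5


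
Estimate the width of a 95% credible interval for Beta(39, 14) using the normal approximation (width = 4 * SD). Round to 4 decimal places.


For Beta(a,b): Var = ab/((a+b)^2(a+b+1))
Var = 0.0036, SD = 0.06
Approximate 95% CI width = 4 * 0.06 = 0.24

0.24


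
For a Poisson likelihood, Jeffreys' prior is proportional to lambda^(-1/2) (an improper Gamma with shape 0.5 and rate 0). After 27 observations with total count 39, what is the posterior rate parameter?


Jeffreys' prior for Poisson is proportional to lambda^(-1/2).
Posterior is Gamma(0.5 + S, 0 + n) = Gamma(0.5 + 39, 27).
Posterior rate = 0 + n = 27

27.0


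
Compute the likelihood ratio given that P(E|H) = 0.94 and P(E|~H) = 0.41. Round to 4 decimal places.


LR = P(E|H) / P(E|~H)
= 0.94 / 0.41 = 2.2927

2.2927


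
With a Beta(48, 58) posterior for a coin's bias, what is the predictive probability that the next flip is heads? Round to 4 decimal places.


The predictive probability equals the posterior mean.
P(next = heads) = alpha / (alpha + beta)
= 48 / 106 = 0.4528

0.4528


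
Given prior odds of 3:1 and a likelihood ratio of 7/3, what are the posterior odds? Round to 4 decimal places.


Posterior odds = prior odds * LR
Prior odds = 3/1 = 3.0
LR = 7/3 = 2.3333
Posterior odds = 3.0 * 2.3333 = 7.0

7.0


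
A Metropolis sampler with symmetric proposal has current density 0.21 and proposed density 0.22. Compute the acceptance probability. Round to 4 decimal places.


For symmetric proposals, acceptance = min(1, pi(x*)/pi(x))
= min(1, 0.22/0.21)
= min(1, 1.0476) = 1.0

1.0


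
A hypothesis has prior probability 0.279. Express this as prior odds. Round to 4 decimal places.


Odds = P(H) / P(not H) = 0.279 / 0.721
= 0.387

0.387


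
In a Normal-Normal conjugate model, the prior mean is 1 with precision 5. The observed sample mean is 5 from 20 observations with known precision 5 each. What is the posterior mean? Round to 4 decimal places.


Posterior precision = tau0 + n*tau = 5 + 20*5 = 105
Posterior mean = (tau0*mu0 + n*tau*xbar) / posterior_precision
= (5*1 + 20*5*5) / 105
= 505 / 105 = 4.8095

4.8095


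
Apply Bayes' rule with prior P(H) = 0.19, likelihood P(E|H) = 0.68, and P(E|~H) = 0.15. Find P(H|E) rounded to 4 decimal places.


Step 1: Compute marginal P(E) = P(E|H)P(H) + P(E|~H)P(~H)
= 0.68*0.19 + 0.15*0.81 = 0.2507
Step 2: P(H|E) = P(E|H)P(H)/P(E) = 0.1292/0.2507
= 0.5154

0.5154


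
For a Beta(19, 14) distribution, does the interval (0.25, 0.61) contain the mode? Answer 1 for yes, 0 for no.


Mode of Beta(a,b) = (a-1)/(a+b-2)
= (19-1)/(19+14-2) = 0.5806
Check: 0.25 <= 0.5806 <= 0.61?
Result: 1

1


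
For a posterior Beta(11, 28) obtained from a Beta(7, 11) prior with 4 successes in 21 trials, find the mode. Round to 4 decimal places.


Mode = (alpha - 1) / (alpha + beta - 2)
= 10 / 37
= 0.2703

0.2703


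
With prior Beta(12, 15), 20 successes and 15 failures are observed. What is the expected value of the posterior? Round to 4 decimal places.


Posterior = Beta(32, 30)
E[theta] = alpha/(alpha+beta)
= 32/62 = 0.5161

0.5161


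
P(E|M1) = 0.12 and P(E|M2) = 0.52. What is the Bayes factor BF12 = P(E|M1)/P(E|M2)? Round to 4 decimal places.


Bayes factor BF12 = P(E|M1) / P(E|M2)
= 0.12 / 0.52
= 0.2308

0.2308


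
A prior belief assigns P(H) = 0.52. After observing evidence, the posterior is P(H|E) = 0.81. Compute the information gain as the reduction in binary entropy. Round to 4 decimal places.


H(prior) = -0.52*log2(0.52) - 0.48*log2(0.48)
= 0.9988
H(post) = -0.81*log2(0.81) - 0.19*log2(0.19)
= 0.7015
IG = 0.9988 - 0.7015 = 0.2974

0.2974


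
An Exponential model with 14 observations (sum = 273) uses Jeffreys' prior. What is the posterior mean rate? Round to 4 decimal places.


Posterior Gamma(14, 273)
E[lambda] = 14/273 = 0.0513

0.0513


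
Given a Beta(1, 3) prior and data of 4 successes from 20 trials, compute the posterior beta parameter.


Number of failures = 20 - 4 = 16
Posterior beta = 3 + 16 = 19

19


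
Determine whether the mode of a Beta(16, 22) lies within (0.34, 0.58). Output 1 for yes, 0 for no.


First find the mode: (a-1)/(a+b-2) = 0.4167
Is 0.4167 in (0.34, 0.58)? 1

1


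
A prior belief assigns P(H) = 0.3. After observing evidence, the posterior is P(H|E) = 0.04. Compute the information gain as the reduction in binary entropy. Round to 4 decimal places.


H(prior) = -0.3*log2(0.3) - 0.7*log2(0.7)
= 0.8813
H(post) = -0.04*log2(0.04) - 0.96*log2(0.96)
= 0.2423
IG = 0.8813 - 0.2423 = 0.639

0.639


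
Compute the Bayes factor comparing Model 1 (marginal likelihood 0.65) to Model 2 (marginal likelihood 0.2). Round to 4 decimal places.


BF12 = marginal likelihood of M1 / marginal likelihood of M2
= 0.65/0.2
= 3.25

3.25


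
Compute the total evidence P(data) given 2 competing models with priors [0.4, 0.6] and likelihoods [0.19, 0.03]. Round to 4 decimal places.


Marginal likelihood = sum P(model_i) * P(data|model_i)
Model 1: 0.4 * 0.19 = 0.076
Model 2: 0.6 * 0.03 = 0.018
Total = 0.094

0.094


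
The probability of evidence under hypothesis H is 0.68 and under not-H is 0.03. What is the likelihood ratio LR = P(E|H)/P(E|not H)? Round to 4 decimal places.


LR = 0.68 / 0.03
= 22.6667

22.6667


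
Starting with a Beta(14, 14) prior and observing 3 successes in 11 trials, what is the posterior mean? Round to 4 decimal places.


Posterior parameters: alpha = 14 + 3 = 17
beta = 14 + 8 = 22
Posterior mean = alpha / (alpha + beta) = 17 / 39
= 0.4359

0.4359


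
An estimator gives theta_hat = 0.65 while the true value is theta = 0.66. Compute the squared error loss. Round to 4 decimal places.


The squared error loss is (theta_hat - theta)^2
= (0.65 - 0.66)^2
= (-0.01)^2 = 0.0001

0.0001


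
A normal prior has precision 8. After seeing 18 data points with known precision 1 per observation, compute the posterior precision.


In the conjugate normal model, precisions add:
tau_posterior = tau_prior + n * tau_data
= 8 + 18*1 = 26

26


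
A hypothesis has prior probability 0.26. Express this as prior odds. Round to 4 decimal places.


Odds = P(H) / P(not H) = 0.26 / 0.74
= 0.3514

0.3514


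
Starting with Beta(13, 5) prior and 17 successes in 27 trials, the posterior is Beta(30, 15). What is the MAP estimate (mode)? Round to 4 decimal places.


The mode of Beta(a, b) when a > 1 and b > 1 is (a-1)/(a+b-2)
= (30 - 1) / (30 + 15 - 2)
= 29 / 43
= 0.6744

0.6744


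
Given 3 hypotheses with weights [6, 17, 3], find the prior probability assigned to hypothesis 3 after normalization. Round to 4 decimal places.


To normalize, divide each weight by the sum of all weights.
Sum = 26
Prior(H3) = 3/26 = 0.1154

0.1154


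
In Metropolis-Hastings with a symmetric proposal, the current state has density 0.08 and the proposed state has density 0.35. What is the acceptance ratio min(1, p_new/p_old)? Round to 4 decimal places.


Ratio = p_new / p_old = 0.35 / 0.08 = 4.375
Acceptance = min(1, 4.375) = 1.0

1.0


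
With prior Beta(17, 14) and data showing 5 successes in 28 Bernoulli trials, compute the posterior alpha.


Conjugate update: alpha_posterior = alpha_prior + k
= 17 + 5 = 22

22


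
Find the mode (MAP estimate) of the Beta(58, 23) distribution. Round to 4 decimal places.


For Beta(a,b) with a,b > 1:
Mode = (a-1)/(a+b-2) = (58-1)/(81-2)
= 57/79 = 0.7215

0.7215


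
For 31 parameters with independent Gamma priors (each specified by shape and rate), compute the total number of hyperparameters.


A Gamma prior has 2 hyperparameters per parameter.
Total = 31 * 2 = 62

62


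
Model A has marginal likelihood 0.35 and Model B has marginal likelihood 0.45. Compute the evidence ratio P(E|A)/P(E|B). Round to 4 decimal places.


Evidence ratio = P(E|A) / P(E|B)
= 0.35 / 0.45
= 0.7778

0.7778


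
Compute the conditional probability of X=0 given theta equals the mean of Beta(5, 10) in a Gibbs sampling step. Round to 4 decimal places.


Mean of Beta(5, 10) = 0.3333
P(X=0 | theta=0.3333) = 0.6667

0.6667


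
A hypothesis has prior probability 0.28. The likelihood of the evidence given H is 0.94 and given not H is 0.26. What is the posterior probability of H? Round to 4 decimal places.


Using Bayes' theorem:
P(E) = 0.28 * 0.94 + 0.72 * 0.26
P(E) = 0.4504
P(H|E) = (0.28 * 0.94) / 0.4504 = 0.5844

0.5844


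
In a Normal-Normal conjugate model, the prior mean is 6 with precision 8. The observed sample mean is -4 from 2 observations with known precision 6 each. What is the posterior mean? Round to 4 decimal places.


Posterior precision = tau0 + n*tau = 8 + 2*6 = 20
Posterior mean = (tau0*mu0 + n*tau*xbar) / posterior_precision
= (8*6 + 2*6*-4) / 20
= 0 / 20 = 0.0

0.0
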